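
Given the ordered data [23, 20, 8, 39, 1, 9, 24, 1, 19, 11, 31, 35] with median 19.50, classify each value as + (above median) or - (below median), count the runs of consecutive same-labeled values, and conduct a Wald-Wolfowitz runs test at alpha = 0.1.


Step 1: Compute median = 19.50; label A = above, B = below.
Labels in order: AABABBABBBAA  (n_A = 6, n_B = 6)
Step 2: Count runs R = 7.
Step 3: Under H0 (random ordering), E[R] = 2*n_A*n_B/(n_A+n_B) + 1 = 2*6*6/12 + 1 = 7.0000.
        Var[R] = 2*n_A*n_B*(2*n_A*n_B - n_A - n_B) / ((n_A+n_B)^2 * (n_A+n_B-1)) = 4320/1584 = 2.7273.
        SD[R] = 1.6514.
Step 4: R = E[R], so z = 0 with no continuity correction.
Step 5: Two-sided p-value via normal approximation = 2*(1 - Phi(|z|)) = 1.000000.
Step 6: alpha = 0.1. fail to reject H0.

R = 7, z = 0.0000, p = 1.000000, fail to reject H0.


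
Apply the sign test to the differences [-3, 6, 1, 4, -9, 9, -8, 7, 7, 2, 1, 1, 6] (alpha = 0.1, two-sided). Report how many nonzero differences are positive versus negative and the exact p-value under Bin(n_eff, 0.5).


Step 1: Discard zero differences. Original n = 13; n_eff = number of nonzero differences = 13.
Nonzero differences (with sign): -3, +6, +1, +4, -9, +9, -8, +7, +7, +2, +1, +1, +6
Step 2: Count signs: positive = 10, negative = 3.
Step 3: Under H0: P(positive) = 0.5, so the number of positives S ~ Bin(13, 0.5).
Step 4: Two-sided exact p-value = sum of Bin(13,0.5) probabilities at or below the observed probability = 0.092285.
Step 5: alpha = 0.1. reject H0.

n_eff = 13, pos = 10, neg = 3, p = 0.092285, reject H0.


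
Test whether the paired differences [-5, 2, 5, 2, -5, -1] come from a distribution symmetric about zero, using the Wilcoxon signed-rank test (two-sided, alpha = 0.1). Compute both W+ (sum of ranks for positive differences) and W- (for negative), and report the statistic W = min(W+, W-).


Step 1: Drop any zero differences (none here) and take |d_i|.
|d| = [5, 2, 5, 2, 5, 1]
Step 2: Midrank |d_i| (ties get averaged ranks).
ranks: |5|->5, |2|->2.5, |5|->5, |2|->2.5, |5|->5, |1|->1
Step 3: Attach original signs; sum ranks with positive sign and with negative sign.
W+ = 2.5 + 5 + 2.5 = 10
W- = 5 + 5 + 1 = 11
(Check: W+ + W- = 21 should equal n(n+1)/2 = 21.)
Step 4: Test statistic W = min(W+, W-) = 10.
Step 5: Ties in |d|, so use the tie-corrected normal approximation.
        E[W] = n(n+1)/4 = 6*7/4 = 10.5.
        Tie groups: |d|=2 (t=2), |d|=5 (t=3); sum(t^3 - t) = 30.
        Var[W] = n(n+1)(2n+1)/24 - sum(t^3-t)/48 = 546/24 - 30/48 = 22.125.
        z = (W - E[W]) / sqrt(Var[W]) = (10 - 10.5) / 4.7037 = -0.1063.
        Two-sided p = 2*Phi(z) = 0.915345.
Step 6: alpha = 0.1. fail to reject H0.

W+ = 10, W- = 11, W = min = 10, p = 0.915345, fail to reject H0.


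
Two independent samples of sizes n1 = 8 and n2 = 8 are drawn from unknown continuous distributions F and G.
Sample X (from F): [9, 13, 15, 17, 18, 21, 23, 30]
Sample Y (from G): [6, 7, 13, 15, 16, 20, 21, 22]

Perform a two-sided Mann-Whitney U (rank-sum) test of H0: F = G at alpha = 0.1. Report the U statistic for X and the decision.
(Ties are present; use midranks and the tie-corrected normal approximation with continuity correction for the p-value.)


Step 1: Combine and sort all 16 observations; assign midranks.
sorted (value, group): (6,Y), (7,Y), (9,X), (13,X), (13,Y), (15,X), (15,Y), (16,Y), (17,X), (18,X), (20,Y), (21,X), (21,Y), (22,Y), (23,X), (30,X)
ranks: 6->1, 7->2, 9->3, 13->4.5, 13->4.5, 15->6.5, 15->6.5, 16->8, 17->9, 18->10, 20->11, 21->12.5, 21->12.5, 22->14, 23->15, 30->16
Step 2: Rank sum for X: R1 = 3 + 4.5 + 6.5 + 9 + 10 + 12.5 + 15 + 16 = 76.5.
Step 3: U_X = R1 - n1(n1+1)/2 = 76.5 - 8*9/2 = 76.5 - 36 = 40.5.
       U_Y = n1*n2 - U_X = 64 - 40.5 = 23.5.
Step 4: Ties are present, so use the tie-corrected normal approximation (with continuity correction) for the p-value.
Step 5: p-value = 0.399773; compare to alpha = 0.1. fail to reject H0.

U_X = 40.5, p = 0.399773, fail to reject H0 at alpha = 0.1.


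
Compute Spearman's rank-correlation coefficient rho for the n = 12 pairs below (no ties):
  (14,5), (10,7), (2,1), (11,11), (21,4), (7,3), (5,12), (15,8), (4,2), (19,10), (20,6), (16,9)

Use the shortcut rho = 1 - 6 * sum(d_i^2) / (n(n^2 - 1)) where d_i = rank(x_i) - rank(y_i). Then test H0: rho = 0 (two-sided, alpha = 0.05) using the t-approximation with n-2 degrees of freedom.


Step 1: Rank x and y separately (midranks; no ties here).
rank(x): 14->7, 10->5, 2->1, 11->6, 21->12, 7->4, 5->3, 15->8, 4->2, 19->10, 20->11, 16->9
rank(y): 5->5, 7->7, 1->1, 11->11, 4->4, 3->3, 12->12, 8->8, 2->2, 10->10, 6->6, 9->9
Step 2: d_i = R_x(i) - R_y(i); compute d_i^2.
  (7-5)^2=4, (5-7)^2=4, (1-1)^2=0, (6-11)^2=25, (12-4)^2=64, (4-3)^2=1, (3-12)^2=81, (8-8)^2=0, (2-2)^2=0, (10-10)^2=0, (11-6)^2=25, (9-9)^2=0
sum(d^2) = 204.
Step 3: rho = 1 - 6*204 / (12*(12^2 - 1)) = 1 - 1224/1716 = 0.286713.
Step 4: Under H0, t = rho * sqrt((n-2)/(1-rho^2)) = 0.9464 ~ t(10).
Step 5: Two-sided p-value from the t-distribution with 10 df = 0.366251.
Step 6: alpha = 0.05. fail to reject H0.

rho = 0.2867, p = 0.366251, fail to reject H0 at alpha = 0.05.


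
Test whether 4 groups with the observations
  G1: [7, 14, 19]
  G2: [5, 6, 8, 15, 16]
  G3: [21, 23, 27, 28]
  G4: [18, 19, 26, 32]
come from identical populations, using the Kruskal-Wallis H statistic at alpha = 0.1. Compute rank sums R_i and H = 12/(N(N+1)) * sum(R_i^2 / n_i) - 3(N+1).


Step 1: Combine all N = 16 observations and assign midranks.
sorted (value, group, rank): (5,G2,1), (6,G2,2), (7,G1,3), (8,G2,4), (14,G1,5), (15,G2,6), (16,G2,7), (18,G4,8), (19,G1,9.5), (19,G4,9.5), (21,G3,11), (23,G3,12), (26,G4,13), (27,G3,14), (28,G3,15), (32,G4,16)
Step 2: Sum ranks within each group.
R_1 = 17.5 (n_1 = 3)
R_2 = 20 (n_2 = 5)
R_3 = 52 (n_3 = 4)
R_4 = 46.5 (n_4 = 4)
Step 3: H = 12/(N(N+1)) * sum(R_i^2/n_i) - 3(N+1)
     = 12/(16*17) * (17.5^2/3 + 20^2/5 + 52^2/4 + 46.5^2/4) - 3*17
     = 0.044118 * 1398.65 - 51
     = 10.704963.
Step 4: Ties present; correction factor C = 1 - 6/(16^3 - 16) = 0.998529. Corrected H = 10.704963 / 0.998529 = 10.720729.
Step 5: Under H0, H ~ chi^2(3); p-value = 0.013336.
Step 6: alpha = 0.1. reject H0.

H = 10.7207, df = 3, p = 0.013336, reject H0.


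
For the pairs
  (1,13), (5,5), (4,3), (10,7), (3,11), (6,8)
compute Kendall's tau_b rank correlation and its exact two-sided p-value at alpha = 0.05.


Step 1: Enumerate the 15 unordered pairs (i,j) with i<j and classify each by sign(x_j-x_i) * sign(y_j-y_i).
  (1,2):dx=+4,dy=-8->D; (1,3):dx=+3,dy=-10->D; (1,4):dx=+9,dy=-6->D; (1,5):dx=+2,dy=-2->D
  (1,6):dx=+5,dy=-5->D; (2,3):dx=-1,dy=-2->C; (2,4):dx=+5,dy=+2->C; (2,5):dx=-2,dy=+6->D
  (2,6):dx=+1,dy=+3->C; (3,4):dx=+6,dy=+4->C; (3,5):dx=-1,dy=+8->D; (3,6):dx=+2,dy=+5->C
  (4,5):dx=-7,dy=+4->D; (4,6):dx=-4,dy=+1->D; (5,6):dx=+3,dy=-3->D
Step 2: C = 5, D = 10, total pairs = 15.
Step 3: tau = (C - D)/(n(n-1)/2) = (5 - 10)/15 = -0.333333.
Step 4: Exact two-sided p-value (enumerate n! = 720 permutations of y under H0): p = 0.469444.
Step 5: alpha = 0.05. fail to reject H0.

tau_b = -0.3333 (C=5, D=10), p = 0.469444, fail to reject H0.


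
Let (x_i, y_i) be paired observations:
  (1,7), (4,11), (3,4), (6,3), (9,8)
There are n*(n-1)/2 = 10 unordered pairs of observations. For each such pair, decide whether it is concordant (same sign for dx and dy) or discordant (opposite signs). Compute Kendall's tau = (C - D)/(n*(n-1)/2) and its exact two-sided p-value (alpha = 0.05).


Step 1: Enumerate the 10 unordered pairs (i,j) with i<j and classify each by sign(x_j-x_i) * sign(y_j-y_i).
  (1,2):dx=+3,dy=+4->C; (1,3):dx=+2,dy=-3->D; (1,4):dx=+5,dy=-4->D; (1,5):dx=+8,dy=+1->C
  (2,3):dx=-1,dy=-7->C; (2,4):dx=+2,dy=-8->D; (2,5):dx=+5,dy=-3->D; (3,4):dx=+3,dy=-1->D
  (3,5):dx=+6,dy=+4->C; (4,5):dx=+3,dy=+5->C
Step 2: C = 5, D = 5, total pairs = 10.
Step 3: tau = (C - D)/(n(n-1)/2) = (5 - 5)/10 = 0.000000.
Step 4: Exact two-sided p-value (enumerate n! = 120 permutations of y under H0): p = 1.000000.
Step 5: alpha = 0.05. fail to reject H0.

tau_b = 0.0000 (C=5, D=5), p = 1.000000, fail to reject H0.


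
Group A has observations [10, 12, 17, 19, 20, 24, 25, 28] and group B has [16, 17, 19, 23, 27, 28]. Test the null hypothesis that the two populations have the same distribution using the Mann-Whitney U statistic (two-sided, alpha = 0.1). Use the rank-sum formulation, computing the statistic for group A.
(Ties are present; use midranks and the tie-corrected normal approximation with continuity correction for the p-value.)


Step 1: Combine and sort all 14 observations; assign midranks.
sorted (value, group): (10,X), (12,X), (16,Y), (17,X), (17,Y), (19,X), (19,Y), (20,X), (23,Y), (24,X), (25,X), (27,Y), (28,X), (28,Y)
ranks: 10->1, 12->2, 16->3, 17->4.5, 17->4.5, 19->6.5, 19->6.5, 20->8, 23->9, 24->10, 25->11, 27->12, 28->13.5, 28->13.5
Step 2: Rank sum for X: R1 = 1 + 2 + 4.5 + 6.5 + 8 + 10 + 11 + 13.5 = 56.5.
Step 3: U_X = R1 - n1(n1+1)/2 = 56.5 - 8*9/2 = 56.5 - 36 = 20.5.
       U_Y = n1*n2 - U_X = 48 - 20.5 = 27.5.
Step 4: Ties are present, so use the tie-corrected normal approximation (with continuity correction) for the p-value.
Step 5: p-value = 0.697586; compare to alpha = 0.1. fail to reject H0.

U_X = 20.5, p = 0.697586, fail to reject H0 at alpha = 0.1.


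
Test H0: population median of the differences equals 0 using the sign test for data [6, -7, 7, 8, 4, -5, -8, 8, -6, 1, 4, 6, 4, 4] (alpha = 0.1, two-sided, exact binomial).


Step 1: Discard zero differences. Original n = 14; n_eff = number of nonzero differences = 14.
Nonzero differences (with sign): +6, -7, +7, +8, +4, -5, -8, +8, -6, +1, +4, +6, +4, +4
Step 2: Count signs: positive = 10, negative = 4.
Step 3: Under H0: P(positive) = 0.5, so the number of positives S ~ Bin(14, 0.5).
Step 4: Two-sided exact p-value = sum of Bin(14,0.5) probabilities at or below the observed probability = 0.179565.
Step 5: alpha = 0.1. fail to reject H0.

n_eff = 14, pos = 10, neg = 4, p = 0.179565, fail to reject H0.


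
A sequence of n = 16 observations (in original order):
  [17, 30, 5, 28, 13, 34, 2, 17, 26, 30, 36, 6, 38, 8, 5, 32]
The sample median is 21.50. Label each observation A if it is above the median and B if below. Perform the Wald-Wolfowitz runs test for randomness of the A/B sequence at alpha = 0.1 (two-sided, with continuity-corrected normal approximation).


Step 1: Compute median = 21.50; label A = above, B = below.
Labels in order: BABABABBAAABABBA  (n_A = 8, n_B = 8)
Step 2: Count runs R = 12.
Step 3: Under H0 (random ordering), E[R] = 2*n_A*n_B/(n_A+n_B) + 1 = 2*8*8/16 + 1 = 9.0000.
        Var[R] = 2*n_A*n_B*(2*n_A*n_B - n_A - n_B) / ((n_A+n_B)^2 * (n_A+n_B-1)) = 14336/3840 = 3.7333.
        SD[R] = 1.9322.
Step 4: Continuity-corrected z = (R - 0.5 - E[R]) / SD[R] = (12 - 0.5 - 9.0000) / 1.9322 = 1.2939.
Step 5: Two-sided p-value via normal approximation = 2*(1 - Phi(|z|)) = 0.195709.
Step 6: alpha = 0.1. fail to reject H0.

R = 12, z = 1.2939, p = 0.195709, fail to reject H0.


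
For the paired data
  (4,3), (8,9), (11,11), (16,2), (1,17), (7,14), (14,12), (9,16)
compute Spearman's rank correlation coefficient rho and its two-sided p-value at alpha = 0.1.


Step 1: Rank x and y separately (midranks; no ties here).
rank(x): 4->2, 8->4, 11->6, 16->8, 1->1, 7->3, 14->7, 9->5
rank(y): 3->2, 9->3, 11->4, 2->1, 17->8, 14->6, 12->5, 16->7
Step 2: d_i = R_x(i) - R_y(i); compute d_i^2.
  (2-2)^2=0, (4-3)^2=1, (6-4)^2=4, (8-1)^2=49, (1-8)^2=49, (3-6)^2=9, (7-5)^2=4, (5-7)^2=4
sum(d^2) = 120.
Step 3: rho = 1 - 6*120 / (8*(8^2 - 1)) = 1 - 720/504 = -0.428571.
Step 4: Under H0, t = rho * sqrt((n-2)/(1-rho^2)) = -1.1619 ~ t(6).
Step 5: Two-sided p-value from the t-distribution with 6 df = 0.289403.
Step 6: alpha = 0.1. fail to reject H0.

rho = -0.4286, p = 0.289403, fail to reject H0 at alpha = 0.1.


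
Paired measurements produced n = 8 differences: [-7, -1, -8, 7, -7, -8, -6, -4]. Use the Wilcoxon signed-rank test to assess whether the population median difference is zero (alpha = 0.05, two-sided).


Step 1: Drop any zero differences (none here) and take |d_i|.
|d| = [7, 1, 8, 7, 7, 8, 6, 4]
Step 2: Midrank |d_i| (ties get averaged ranks).
ranks: |7|->5, |1|->1, |8|->7.5, |7|->5, |7|->5, |8|->7.5, |6|->3, |4|->2
Step 3: Attach original signs; sum ranks with positive sign and with negative sign.
W+ = 5 = 5
W- = 5 + 1 + 7.5 + 5 + 7.5 + 3 + 2 = 31
(Check: W+ + W- = 36 should equal n(n+1)/2 = 36.)
Step 4: Test statistic W = min(W+, W-) = 5.
Step 5: Ties in |d|, so use the tie-corrected normal approximation.
        E[W] = n(n+1)/4 = 8*9/4 = 18.
        Tie groups: |d|=7 (t=3), |d|=8 (t=2); sum(t^3 - t) = 30.
        Var[W] = n(n+1)(2n+1)/24 - sum(t^3-t)/48 = 1224/24 - 30/48 = 50.375.
        z = (W - E[W]) / sqrt(Var[W]) = (5 - 18) / 7.0975 = -1.8316.
        Two-sided p = 2*Phi(z) = 0.067008.
Step 6: alpha = 0.05. fail to reject H0.

W+ = 5, W- = 31, W = min = 5, p = 0.067008, fail to reject H0.


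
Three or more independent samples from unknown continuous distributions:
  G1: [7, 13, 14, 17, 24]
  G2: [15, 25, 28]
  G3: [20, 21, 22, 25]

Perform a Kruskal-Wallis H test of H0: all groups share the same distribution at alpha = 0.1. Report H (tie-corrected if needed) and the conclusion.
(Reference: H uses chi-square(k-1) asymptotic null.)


Step 1: Combine all N = 12 observations and assign midranks.
sorted (value, group, rank): (7,G1,1), (13,G1,2), (14,G1,3), (15,G2,4), (17,G1,5), (20,G3,6), (21,G3,7), (22,G3,8), (24,G1,9), (25,G2,10.5), (25,G3,10.5), (28,G2,12)
Step 2: Sum ranks within each group.
R_1 = 20 (n_1 = 5)
R_2 = 26.5 (n_2 = 3)
R_3 = 31.5 (n_3 = 4)
Step 3: H = 12/(N(N+1)) * sum(R_i^2/n_i) - 3(N+1)
     = 12/(12*13) * (20^2/5 + 26.5^2/3 + 31.5^2/4) - 3*13
     = 0.076923 * 562.146 - 39
     = 4.241987.
Step 4: Ties present; correction factor C = 1 - 6/(12^3 - 12) = 0.996503. Corrected H = 4.241987 / 0.996503 = 4.256871.
Step 5: Under H0, H ~ chi^2(2); p-value = 0.119023.
Step 6: alpha = 0.1. fail to reject H0.

H = 4.2569, df = 2, p = 0.119023, fail to reject H0.


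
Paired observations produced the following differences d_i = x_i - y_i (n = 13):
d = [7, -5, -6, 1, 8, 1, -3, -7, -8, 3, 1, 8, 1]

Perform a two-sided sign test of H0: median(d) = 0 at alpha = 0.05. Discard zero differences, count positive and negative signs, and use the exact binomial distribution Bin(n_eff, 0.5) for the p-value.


Step 1: Discard zero differences. Original n = 13; n_eff = number of nonzero differences = 13.
Nonzero differences (with sign): +7, -5, -6, +1, +8, +1, -3, -7, -8, +3, +1, +8, +1
Step 2: Count signs: positive = 8, negative = 5.
Step 3: Under H0: P(positive) = 0.5, so the number of positives S ~ Bin(13, 0.5).
Step 4: Two-sided exact p-value = sum of Bin(13,0.5) probabilities at or below the observed probability = 0.581055.
Step 5: alpha = 0.05. fail to reject H0.

n_eff = 13, pos = 8, neg = 5, p = 0.581055, fail to reject H0.


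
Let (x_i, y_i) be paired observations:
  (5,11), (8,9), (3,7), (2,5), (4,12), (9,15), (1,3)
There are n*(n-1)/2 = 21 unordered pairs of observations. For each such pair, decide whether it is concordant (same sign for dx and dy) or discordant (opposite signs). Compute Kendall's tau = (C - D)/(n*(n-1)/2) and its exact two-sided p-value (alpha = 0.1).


Step 1: Enumerate the 21 unordered pairs (i,j) with i<j and classify each by sign(x_j-x_i) * sign(y_j-y_i).
  (1,2):dx=+3,dy=-2->D; (1,3):dx=-2,dy=-4->C; (1,4):dx=-3,dy=-6->C; (1,5):dx=-1,dy=+1->D
  (1,6):dx=+4,dy=+4->C; (1,7):dx=-4,dy=-8->C; (2,3):dx=-5,dy=-2->C; (2,4):dx=-6,dy=-4->C
  (2,5):dx=-4,dy=+3->D; (2,6):dx=+1,dy=+6->C; (2,7):dx=-7,dy=-6->C; (3,4):dx=-1,dy=-2->C
  (3,5):dx=+1,dy=+5->C; (3,6):dx=+6,dy=+8->C; (3,7):dx=-2,dy=-4->C; (4,5):dx=+2,dy=+7->C
  (4,6):dx=+7,dy=+10->C; (4,7):dx=-1,dy=-2->C; (5,6):dx=+5,dy=+3->C; (5,7):dx=-3,dy=-9->C
  (6,7):dx=-8,dy=-12->C
Step 2: C = 18, D = 3, total pairs = 21.
Step 3: tau = (C - D)/(n(n-1)/2) = (18 - 3)/21 = 0.714286.
Step 4: Exact two-sided p-value (enumerate n! = 5040 permutations of y under H0): p = 0.030159.
Step 5: alpha = 0.1. reject H0.

tau_b = 0.7143 (C=18, D=3), p = 0.030159, reject H0.


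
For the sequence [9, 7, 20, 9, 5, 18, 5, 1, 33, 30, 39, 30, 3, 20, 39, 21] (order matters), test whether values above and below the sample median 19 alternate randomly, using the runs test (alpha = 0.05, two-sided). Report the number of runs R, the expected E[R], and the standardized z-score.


Step 1: Compute median = 19; label A = above, B = below.
Labels in order: BBABBBBBAAAABAAA  (n_A = 8, n_B = 8)
Step 2: Count runs R = 6.
Step 3: Under H0 (random ordering), E[R] = 2*n_A*n_B/(n_A+n_B) + 1 = 2*8*8/16 + 1 = 9.0000.
        Var[R] = 2*n_A*n_B*(2*n_A*n_B - n_A - n_B) / ((n_A+n_B)^2 * (n_A+n_B-1)) = 14336/3840 = 3.7333.
        SD[R] = 1.9322.
Step 4: Continuity-corrected z = (R + 0.5 - E[R]) / SD[R] = (6 + 0.5 - 9.0000) / 1.9322 = -1.2939.
Step 5: Two-sided p-value via normal approximation = 2*(1 - Phi(|z|)) = 0.195709.
Step 6: alpha = 0.05. fail to reject H0.

R = 6, z = -1.2939, p = 0.195709, fail to reject H0.


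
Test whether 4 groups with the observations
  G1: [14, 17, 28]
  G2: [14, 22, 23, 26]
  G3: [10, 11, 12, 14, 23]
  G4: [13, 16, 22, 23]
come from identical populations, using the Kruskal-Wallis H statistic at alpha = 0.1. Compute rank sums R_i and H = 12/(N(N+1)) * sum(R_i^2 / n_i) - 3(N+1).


Step 1: Combine all N = 16 observations and assign midranks.
sorted (value, group, rank): (10,G3,1), (11,G3,2), (12,G3,3), (13,G4,4), (14,G1,6), (14,G2,6), (14,G3,6), (16,G4,8), (17,G1,9), (22,G2,10.5), (22,G4,10.5), (23,G2,13), (23,G3,13), (23,G4,13), (26,G2,15), (28,G1,16)
Step 2: Sum ranks within each group.
R_1 = 31 (n_1 = 3)
R_2 = 44.5 (n_2 = 4)
R_3 = 25 (n_3 = 5)
R_4 = 35.5 (n_4 = 4)
Step 3: H = 12/(N(N+1)) * sum(R_i^2/n_i) - 3(N+1)
     = 12/(16*17) * (31^2/3 + 44.5^2/4 + 25^2/5 + 35.5^2/4) - 3*17
     = 0.044118 * 1255.46 - 51
     = 4.387868.
Step 4: Ties present; correction factor C = 1 - 54/(16^3 - 16) = 0.986765. Corrected H = 4.387868 / 0.986765 = 4.446721.
Step 5: Under H0, H ~ chi^2(3); p-value = 0.217092.
Step 6: alpha = 0.1. fail to reject H0.

H = 4.4467, df = 3, p = 0.217092, fail to reject H0.


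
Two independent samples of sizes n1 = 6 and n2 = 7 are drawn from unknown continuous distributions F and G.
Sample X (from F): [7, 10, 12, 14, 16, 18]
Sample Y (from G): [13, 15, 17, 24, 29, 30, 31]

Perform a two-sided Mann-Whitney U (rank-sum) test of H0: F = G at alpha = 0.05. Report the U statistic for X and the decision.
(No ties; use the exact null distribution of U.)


Step 1: Combine and sort all 13 observations; assign midranks.
sorted (value, group): (7,X), (10,X), (12,X), (13,Y), (14,X), (15,Y), (16,X), (17,Y), (18,X), (24,Y), (29,Y), (30,Y), (31,Y)
ranks: 7->1, 10->2, 12->3, 13->4, 14->5, 15->6, 16->7, 17->8, 18->9, 24->10, 29->11, 30->12, 31->13
Step 2: Rank sum for X: R1 = 1 + 2 + 3 + 5 + 7 + 9 = 27.
Step 3: U_X = R1 - n1(n1+1)/2 = 27 - 6*7/2 = 27 - 21 = 6.
       U_Y = n1*n2 - U_X = 42 - 6 = 36.
Step 4: No ties, so the exact null distribution of U (based on enumerating the C(13,6) = 1716 equally likely rank assignments) gives the two-sided p-value.
Step 5: p-value = 0.034965; compare to alpha = 0.05. reject H0.

U_X = 6, p = 0.034965, reject H0 at alpha = 0.05.


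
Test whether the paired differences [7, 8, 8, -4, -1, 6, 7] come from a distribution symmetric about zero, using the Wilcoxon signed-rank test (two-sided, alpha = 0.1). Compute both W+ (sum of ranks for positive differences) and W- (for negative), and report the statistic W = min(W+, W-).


Step 1: Drop any zero differences (none here) and take |d_i|.
|d| = [7, 8, 8, 4, 1, 6, 7]
Step 2: Midrank |d_i| (ties get averaged ranks).
ranks: |7|->4.5, |8|->6.5, |8|->6.5, |4|->2, |1|->1, |6|->3, |7|->4.5
Step 3: Attach original signs; sum ranks with positive sign and with negative sign.
W+ = 4.5 + 6.5 + 6.5 + 3 + 4.5 = 25
W- = 2 + 1 = 3
(Check: W+ + W- = 28 should equal n(n+1)/2 = 28.)
Step 4: Test statistic W = min(W+, W-) = 3.
Step 5: Ties in |d|, so use the tie-corrected normal approximation.
        E[W] = n(n+1)/4 = 7*8/4 = 14.
        Tie groups: |d|=7 (t=2), |d|=8 (t=2); sum(t^3 - t) = 12.
        Var[W] = n(n+1)(2n+1)/24 - sum(t^3-t)/48 = 840/24 - 12/48 = 34.75.
        z = (W - E[W]) / sqrt(Var[W]) = (3 - 14) / 5.8949 = -1.8660.
        Two-sided p = 2*Phi(z) = 0.062039.
Step 6: alpha = 0.1. reject H0.

W+ = 25, W- = 3, W = min = 3, p = 0.062039, reject H0.


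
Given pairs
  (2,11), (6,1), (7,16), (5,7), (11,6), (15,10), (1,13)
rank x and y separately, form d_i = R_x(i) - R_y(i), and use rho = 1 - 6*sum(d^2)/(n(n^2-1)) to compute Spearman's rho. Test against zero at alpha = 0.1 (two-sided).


Step 1: Rank x and y separately (midranks; no ties here).
rank(x): 2->2, 6->4, 7->5, 5->3, 11->6, 15->7, 1->1
rank(y): 11->5, 1->1, 16->7, 7->3, 6->2, 10->4, 13->6
Step 2: d_i = R_x(i) - R_y(i); compute d_i^2.
  (2-5)^2=9, (4-1)^2=9, (5-7)^2=4, (3-3)^2=0, (6-2)^2=16, (7-4)^2=9, (1-6)^2=25
sum(d^2) = 72.
Step 3: rho = 1 - 6*72 / (7*(7^2 - 1)) = 1 - 432/336 = -0.285714.
Step 4: Under H0, t = rho * sqrt((n-2)/(1-rho^2)) = -0.6667 ~ t(5).
Step 5: Two-sided p-value from the t-distribution with 5 df = 0.534509.
Step 6: alpha = 0.1. fail to reject H0.

rho = -0.2857, p = 0.534509, fail to reject H0 at alpha = 0.1.


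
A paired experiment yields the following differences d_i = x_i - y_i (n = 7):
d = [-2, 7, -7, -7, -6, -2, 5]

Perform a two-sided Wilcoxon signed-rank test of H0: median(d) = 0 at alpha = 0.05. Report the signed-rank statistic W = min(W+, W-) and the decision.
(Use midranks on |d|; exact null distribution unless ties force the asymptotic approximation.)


Step 1: Drop any zero differences (none here) and take |d_i|.
|d| = [2, 7, 7, 7, 6, 2, 5]
Step 2: Midrank |d_i| (ties get averaged ranks).
ranks: |2|->1.5, |7|->6, |7|->6, |7|->6, |6|->4, |2|->1.5, |5|->3
Step 3: Attach original signs; sum ranks with positive sign and with negative sign.
W+ = 6 + 3 = 9
W- = 1.5 + 6 + 6 + 4 + 1.5 = 19
(Check: W+ + W- = 28 should equal n(n+1)/2 = 28.)
Step 4: Test statistic W = min(W+, W-) = 9.
Step 5: Ties in |d|, so use the tie-corrected normal approximation.
        E[W] = n(n+1)/4 = 7*8/4 = 14.
        Tie groups: |d|=2 (t=2), |d|=7 (t=3); sum(t^3 - t) = 30.
        Var[W] = n(n+1)(2n+1)/24 - sum(t^3-t)/48 = 840/24 - 30/48 = 34.375.
        z = (W - E[W]) / sqrt(Var[W]) = (9 - 14) / 5.8630 = -0.8528.
        Two-sided p = 2*Phi(z) = 0.393769.
Step 6: alpha = 0.05. fail to reject H0.

W+ = 9, W- = 19, W = min = 9, p = 0.393769, fail to reject H0.


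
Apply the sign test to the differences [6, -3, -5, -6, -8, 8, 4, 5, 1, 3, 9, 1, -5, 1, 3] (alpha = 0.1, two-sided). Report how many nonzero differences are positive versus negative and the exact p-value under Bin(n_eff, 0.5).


Step 1: Discard zero differences. Original n = 15; n_eff = number of nonzero differences = 15.
Nonzero differences (with sign): +6, -3, -5, -6, -8, +8, +4, +5, +1, +3, +9, +1, -5, +1, +3
Step 2: Count signs: positive = 10, negative = 5.
Step 3: Under H0: P(positive) = 0.5, so the number of positives S ~ Bin(15, 0.5).
Step 4: Two-sided exact p-value = sum of Bin(15,0.5) probabilities at or below the observed probability = 0.301758.
Step 5: alpha = 0.1. fail to reject H0.

n_eff = 15, pos = 10, neg = 5, p = 0.301758, fail to reject H0.


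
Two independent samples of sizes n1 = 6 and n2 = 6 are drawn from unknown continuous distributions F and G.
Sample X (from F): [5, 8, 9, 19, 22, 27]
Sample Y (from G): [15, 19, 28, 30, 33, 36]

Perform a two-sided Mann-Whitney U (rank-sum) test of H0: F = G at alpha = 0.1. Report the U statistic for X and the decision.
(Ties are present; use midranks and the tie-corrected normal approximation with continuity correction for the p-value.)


Step 1: Combine and sort all 12 observations; assign midranks.
sorted (value, group): (5,X), (8,X), (9,X), (15,Y), (19,X), (19,Y), (22,X), (27,X), (28,Y), (30,Y), (33,Y), (36,Y)
ranks: 5->1, 8->2, 9->3, 15->4, 19->5.5, 19->5.5, 22->7, 27->8, 28->9, 30->10, 33->11, 36->12
Step 2: Rank sum for X: R1 = 1 + 2 + 3 + 5.5 + 7 + 8 = 26.5.
Step 3: U_X = R1 - n1(n1+1)/2 = 26.5 - 6*7/2 = 26.5 - 21 = 5.5.
       U_Y = n1*n2 - U_X = 36 - 5.5 = 30.5.
Step 4: Ties are present, so use the tie-corrected normal approximation (with continuity correction) for the p-value.
Step 5: p-value = 0.054241; compare to alpha = 0.1. reject H0.

U_X = 5.5, p = 0.054241, reject H0 at alpha = 0.1.


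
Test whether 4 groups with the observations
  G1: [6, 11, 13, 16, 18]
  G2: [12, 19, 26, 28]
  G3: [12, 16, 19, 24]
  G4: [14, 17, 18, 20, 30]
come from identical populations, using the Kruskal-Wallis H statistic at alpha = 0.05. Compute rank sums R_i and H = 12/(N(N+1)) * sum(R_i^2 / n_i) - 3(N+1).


Step 1: Combine all N = 18 observations and assign midranks.
sorted (value, group, rank): (6,G1,1), (11,G1,2), (12,G2,3.5), (12,G3,3.5), (13,G1,5), (14,G4,6), (16,G1,7.5), (16,G3,7.5), (17,G4,9), (18,G1,10.5), (18,G4,10.5), (19,G2,12.5), (19,G3,12.5), (20,G4,14), (24,G3,15), (26,G2,16), (28,G2,17), (30,G4,18)
Step 2: Sum ranks within each group.
R_1 = 26 (n_1 = 5)
R_2 = 49 (n_2 = 4)
R_3 = 38.5 (n_3 = 4)
R_4 = 57.5 (n_4 = 5)
Step 3: H = 12/(N(N+1)) * sum(R_i^2/n_i) - 3(N+1)
     = 12/(18*19) * (26^2/5 + 49^2/4 + 38.5^2/4 + 57.5^2/5) - 3*19
     = 0.035088 * 1767.26 - 57
     = 5.009211.
Step 4: Ties present; correction factor C = 1 - 24/(18^3 - 18) = 0.995872. Corrected H = 5.009211 / 0.995872 = 5.029974.
Step 5: Under H0, H ~ chi^2(3); p-value = 0.169615.
Step 6: alpha = 0.05. fail to reject H0.

H = 5.0300, df = 3, p = 0.169615, fail to reject H0.


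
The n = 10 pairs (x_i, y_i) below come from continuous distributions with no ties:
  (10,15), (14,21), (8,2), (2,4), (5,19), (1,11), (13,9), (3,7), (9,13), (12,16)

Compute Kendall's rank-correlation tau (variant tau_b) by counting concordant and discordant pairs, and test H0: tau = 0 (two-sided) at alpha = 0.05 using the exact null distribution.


Step 1: Enumerate the 45 unordered pairs (i,j) with i<j and classify each by sign(x_j-x_i) * sign(y_j-y_i).
  (1,2):dx=+4,dy=+6->C; (1,3):dx=-2,dy=-13->C; (1,4):dx=-8,dy=-11->C; (1,5):dx=-5,dy=+4->D
  (1,6):dx=-9,dy=-4->C; (1,7):dx=+3,dy=-6->D; (1,8):dx=-7,dy=-8->C; (1,9):dx=-1,dy=-2->C
  (1,10):dx=+2,dy=+1->C; (2,3):dx=-6,dy=-19->C; (2,4):dx=-12,dy=-17->C; (2,5):dx=-9,dy=-2->C
  (2,6):dx=-13,dy=-10->C; (2,7):dx=-1,dy=-12->C; (2,8):dx=-11,dy=-14->C; (2,9):dx=-5,dy=-8->C
  (2,10):dx=-2,dy=-5->C; (3,4):dx=-6,dy=+2->D; (3,5):dx=-3,dy=+17->D; (3,6):dx=-7,dy=+9->D
  (3,7):dx=+5,dy=+7->C; (3,8):dx=-5,dy=+5->D; (3,9):dx=+1,dy=+11->C; (3,10):dx=+4,dy=+14->C
  (4,5):dx=+3,dy=+15->C; (4,6):dx=-1,dy=+7->D; (4,7):dx=+11,dy=+5->C; (4,8):dx=+1,dy=+3->C
  (4,9):dx=+7,dy=+9->C; (4,10):dx=+10,dy=+12->C; (5,6):dx=-4,dy=-8->C; (5,7):dx=+8,dy=-10->D
  (5,8):dx=-2,dy=-12->C; (5,9):dx=+4,dy=-6->D; (5,10):dx=+7,dy=-3->D; (6,7):dx=+12,dy=-2->D
  (6,8):dx=+2,dy=-4->D; (6,9):dx=+8,dy=+2->C; (6,10):dx=+11,dy=+5->C; (7,8):dx=-10,dy=-2->C
  (7,9):dx=-4,dy=+4->D; (7,10):dx=-1,dy=+7->D; (8,9):dx=+6,dy=+6->C; (8,10):dx=+9,dy=+9->C
  (9,10):dx=+3,dy=+3->C
Step 2: C = 31, D = 14, total pairs = 45.
Step 3: tau = (C - D)/(n(n-1)/2) = (31 - 14)/45 = 0.377778.
Step 4: Exact two-sided p-value (enumerate n! = 3628800 permutations of y under H0): p = 0.155742.
Step 5: alpha = 0.05. fail to reject H0.

tau_b = 0.3778 (C=31, D=14), p = 0.155742, fail to reject H0.


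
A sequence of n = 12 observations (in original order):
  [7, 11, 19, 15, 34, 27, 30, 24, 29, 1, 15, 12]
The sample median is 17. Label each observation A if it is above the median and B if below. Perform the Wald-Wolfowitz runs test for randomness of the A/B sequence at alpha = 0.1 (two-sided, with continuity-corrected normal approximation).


Step 1: Compute median = 17; label A = above, B = below.
Labels in order: BBABAAAAABBB  (n_A = 6, n_B = 6)
Step 2: Count runs R = 5.
Step 3: Under H0 (random ordering), E[R] = 2*n_A*n_B/(n_A+n_B) + 1 = 2*6*6/12 + 1 = 7.0000.
        Var[R] = 2*n_A*n_B*(2*n_A*n_B - n_A - n_B) / ((n_A+n_B)^2 * (n_A+n_B-1)) = 4320/1584 = 2.7273.
        SD[R] = 1.6514.
Step 4: Continuity-corrected z = (R + 0.5 - E[R]) / SD[R] = (5 + 0.5 - 7.0000) / 1.6514 = -0.9083.
Step 5: Two-sided p-value via normal approximation = 2*(1 - Phi(|z|)) = 0.363722.
Step 6: alpha = 0.1. fail to reject H0.

R = 5, z = -0.9083, p = 0.363722, fail to reject H0.


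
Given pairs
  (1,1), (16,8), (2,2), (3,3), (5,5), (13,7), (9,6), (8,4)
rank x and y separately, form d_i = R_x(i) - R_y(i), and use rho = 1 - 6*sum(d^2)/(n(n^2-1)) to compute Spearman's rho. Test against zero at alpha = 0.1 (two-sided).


Step 1: Rank x and y separately (midranks; no ties here).
rank(x): 1->1, 16->8, 2->2, 3->3, 5->4, 13->7, 9->6, 8->5
rank(y): 1->1, 8->8, 2->2, 3->3, 5->5, 7->7, 6->6, 4->4
Step 2: d_i = R_x(i) - R_y(i); compute d_i^2.
  (1-1)^2=0, (8-8)^2=0, (2-2)^2=0, (3-3)^2=0, (4-5)^2=1, (7-7)^2=0, (6-6)^2=0, (5-4)^2=1
sum(d^2) = 2.
Step 3: rho = 1 - 6*2 / (8*(8^2 - 1)) = 1 - 12/504 = 0.976190.
Step 4: Under H0, t = rho * sqrt((n-2)/(1-rho^2)) = 11.0235 ~ t(6).
Step 5: Two-sided p-value from the t-distribution with 6 df = 0.000033.
Step 6: alpha = 0.1. reject H0.

rho = 0.9762, p = 0.000033, reject H0 at alpha = 0.1.


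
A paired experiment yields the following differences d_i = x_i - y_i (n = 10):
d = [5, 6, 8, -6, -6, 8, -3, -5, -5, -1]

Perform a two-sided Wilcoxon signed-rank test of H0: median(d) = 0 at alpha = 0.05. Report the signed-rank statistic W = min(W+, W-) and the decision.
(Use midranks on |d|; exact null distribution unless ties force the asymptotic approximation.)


Step 1: Drop any zero differences (none here) and take |d_i|.
|d| = [5, 6, 8, 6, 6, 8, 3, 5, 5, 1]
Step 2: Midrank |d_i| (ties get averaged ranks).
ranks: |5|->4, |6|->7, |8|->9.5, |6|->7, |6|->7, |8|->9.5, |3|->2, |5|->4, |5|->4, |1|->1
Step 3: Attach original signs; sum ranks with positive sign and with negative sign.
W+ = 4 + 7 + 9.5 + 9.5 = 30
W- = 7 + 7 + 2 + 4 + 4 + 1 = 25
(Check: W+ + W- = 55 should equal n(n+1)/2 = 55.)
Step 4: Test statistic W = min(W+, W-) = 25.
Step 5: Ties in |d|, so use the tie-corrected normal approximation.
        E[W] = n(n+1)/4 = 10*11/4 = 27.5.
        Tie groups: |d|=5 (t=3), |d|=6 (t=3), |d|=8 (t=2); sum(t^3 - t) = 54.
        Var[W] = n(n+1)(2n+1)/24 - sum(t^3-t)/48 = 2310/24 - 54/48 = 95.125.
        z = (W - E[W]) / sqrt(Var[W]) = (25 - 27.5) / 9.7532 = -0.2563.
        Two-sided p = 2*Phi(z) = 0.797699.
Step 6: alpha = 0.05. fail to reject H0.

W+ = 30, W- = 25, W = min = 25, p = 0.797699, fail to reject H0.


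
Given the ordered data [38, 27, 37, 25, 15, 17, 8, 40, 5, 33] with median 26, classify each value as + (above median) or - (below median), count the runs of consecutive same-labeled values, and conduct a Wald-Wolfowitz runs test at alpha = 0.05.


Step 1: Compute median = 26; label A = above, B = below.
Labels in order: AAABBBBABA  (n_A = 5, n_B = 5)
Step 2: Count runs R = 5.
Step 3: Under H0 (random ordering), E[R] = 2*n_A*n_B/(n_A+n_B) + 1 = 2*5*5/10 + 1 = 6.0000.
        Var[R] = 2*n_A*n_B*(2*n_A*n_B - n_A - n_B) / ((n_A+n_B)^2 * (n_A+n_B-1)) = 2000/900 = 2.2222.
        SD[R] = 1.4907.
Step 4: Continuity-corrected z = (R + 0.5 - E[R]) / SD[R] = (5 + 0.5 - 6.0000) / 1.4907 = -0.3354.
Step 5: Two-sided p-value via normal approximation = 2*(1 - Phi(|z|)) = 0.737316.
Step 6: alpha = 0.05. fail to reject H0.

R = 5, z = -0.3354, p = 0.737316, fail to reject H0.


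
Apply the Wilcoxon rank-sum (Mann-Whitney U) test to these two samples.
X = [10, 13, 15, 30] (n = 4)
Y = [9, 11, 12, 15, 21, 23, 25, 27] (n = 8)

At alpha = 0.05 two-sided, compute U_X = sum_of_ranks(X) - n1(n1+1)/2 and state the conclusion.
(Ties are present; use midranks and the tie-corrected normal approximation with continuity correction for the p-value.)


Step 1: Combine and sort all 12 observations; assign midranks.
sorted (value, group): (9,Y), (10,X), (11,Y), (12,Y), (13,X), (15,X), (15,Y), (21,Y), (23,Y), (25,Y), (27,Y), (30,X)
ranks: 9->1, 10->2, 11->3, 12->4, 13->5, 15->6.5, 15->6.5, 21->8, 23->9, 25->10, 27->11, 30->12
Step 2: Rank sum for X: R1 = 2 + 5 + 6.5 + 12 = 25.5.
Step 3: U_X = R1 - n1(n1+1)/2 = 25.5 - 4*5/2 = 25.5 - 10 = 15.5.
       U_Y = n1*n2 - U_X = 32 - 15.5 = 16.5.
Step 4: Ties are present, so use the tie-corrected normal approximation (with continuity correction) for the p-value.
Step 5: p-value = 1.000000; compare to alpha = 0.05. fail to reject H0.

U_X = 15.5, p = 1.000000, fail to reject H0 at alpha = 0.05.


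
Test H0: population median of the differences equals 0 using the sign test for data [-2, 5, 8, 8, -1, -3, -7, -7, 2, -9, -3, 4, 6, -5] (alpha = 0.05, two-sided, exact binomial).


Step 1: Discard zero differences. Original n = 14; n_eff = number of nonzero differences = 14.
Nonzero differences (with sign): -2, +5, +8, +8, -1, -3, -7, -7, +2, -9, -3, +4, +6, -5
Step 2: Count signs: positive = 6, negative = 8.
Step 3: Under H0: P(positive) = 0.5, so the number of positives S ~ Bin(14, 0.5).
Step 4: Two-sided exact p-value = sum of Bin(14,0.5) probabilities at or below the observed probability = 0.790527.
Step 5: alpha = 0.05. fail to reject H0.

n_eff = 14, pos = 6, neg = 8, p = 0.790527, fail to reject H0.


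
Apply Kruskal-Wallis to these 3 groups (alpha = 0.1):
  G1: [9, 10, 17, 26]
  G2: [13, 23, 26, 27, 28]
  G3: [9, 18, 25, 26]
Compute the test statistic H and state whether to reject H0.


Step 1: Combine all N = 13 observations and assign midranks.
sorted (value, group, rank): (9,G1,1.5), (9,G3,1.5), (10,G1,3), (13,G2,4), (17,G1,5), (18,G3,6), (23,G2,7), (25,G3,8), (26,G1,10), (26,G2,10), (26,G3,10), (27,G2,12), (28,G2,13)
Step 2: Sum ranks within each group.
R_1 = 19.5 (n_1 = 4)
R_2 = 46 (n_2 = 5)
R_3 = 25.5 (n_3 = 4)
Step 3: H = 12/(N(N+1)) * sum(R_i^2/n_i) - 3(N+1)
     = 12/(13*14) * (19.5^2/4 + 46^2/5 + 25.5^2/4) - 3*14
     = 0.065934 * 680.825 - 42
     = 2.889560.
Step 4: Ties present; correction factor C = 1 - 30/(13^3 - 13) = 0.986264. Corrected H = 2.889560 / 0.986264 = 2.929805.
Step 5: Under H0, H ~ chi^2(2); p-value = 0.231101.
Step 6: alpha = 0.1. fail to reject H0.

H = 2.9298, df = 2, p = 0.231101, fail to reject H0.


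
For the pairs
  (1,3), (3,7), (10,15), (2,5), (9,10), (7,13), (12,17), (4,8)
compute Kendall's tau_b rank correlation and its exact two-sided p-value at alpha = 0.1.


Step 1: Enumerate the 28 unordered pairs (i,j) with i<j and classify each by sign(x_j-x_i) * sign(y_j-y_i).
  (1,2):dx=+2,dy=+4->C; (1,3):dx=+9,dy=+12->C; (1,4):dx=+1,dy=+2->C; (1,5):dx=+8,dy=+7->C
  (1,6):dx=+6,dy=+10->C; (1,7):dx=+11,dy=+14->C; (1,8):dx=+3,dy=+5->C; (2,3):dx=+7,dy=+8->C
  (2,4):dx=-1,dy=-2->C; (2,5):dx=+6,dy=+3->C; (2,6):dx=+4,dy=+6->C; (2,7):dx=+9,dy=+10->C
  (2,8):dx=+1,dy=+1->C; (3,4):dx=-8,dy=-10->C; (3,5):dx=-1,dy=-5->C; (3,6):dx=-3,dy=-2->C
  (3,7):dx=+2,dy=+2->C; (3,8):dx=-6,dy=-7->C; (4,5):dx=+7,dy=+5->C; (4,6):dx=+5,dy=+8->C
  (4,7):dx=+10,dy=+12->C; (4,8):dx=+2,dy=+3->C; (5,6):dx=-2,dy=+3->D; (5,7):dx=+3,dy=+7->C
  (5,8):dx=-5,dy=-2->C; (6,7):dx=+5,dy=+4->C; (6,8):dx=-3,dy=-5->C; (7,8):dx=-8,dy=-9->C
Step 2: C = 27, D = 1, total pairs = 28.
Step 3: tau = (C - D)/(n(n-1)/2) = (27 - 1)/28 = 0.928571.
Step 4: Exact two-sided p-value (enumerate n! = 40320 permutations of y under H0): p = 0.000397.
Step 5: alpha = 0.1. reject H0.

tau_b = 0.9286 (C=27, D=1), p = 0.000397, reject H0.


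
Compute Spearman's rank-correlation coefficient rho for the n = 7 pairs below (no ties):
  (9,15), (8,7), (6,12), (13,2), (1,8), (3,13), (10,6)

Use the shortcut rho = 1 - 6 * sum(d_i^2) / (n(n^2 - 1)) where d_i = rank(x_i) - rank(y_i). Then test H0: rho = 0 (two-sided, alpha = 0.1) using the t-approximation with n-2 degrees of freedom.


Step 1: Rank x and y separately (midranks; no ties here).
rank(x): 9->5, 8->4, 6->3, 13->7, 1->1, 3->2, 10->6
rank(y): 15->7, 7->3, 12->5, 2->1, 8->4, 13->6, 6->2
Step 2: d_i = R_x(i) - R_y(i); compute d_i^2.
  (5-7)^2=4, (4-3)^2=1, (3-5)^2=4, (7-1)^2=36, (1-4)^2=9, (2-6)^2=16, (6-2)^2=16
sum(d^2) = 86.
Step 3: rho = 1 - 6*86 / (7*(7^2 - 1)) = 1 - 516/336 = -0.535714.
Step 4: Under H0, t = rho * sqrt((n-2)/(1-rho^2)) = -1.4186 ~ t(5).
Step 5: Two-sided p-value from the t-distribution with 5 df = 0.215217.
Step 6: alpha = 0.1. fail to reject H0.

rho = -0.5357, p = 0.215217, fail to reject H0 at alpha = 0.1.


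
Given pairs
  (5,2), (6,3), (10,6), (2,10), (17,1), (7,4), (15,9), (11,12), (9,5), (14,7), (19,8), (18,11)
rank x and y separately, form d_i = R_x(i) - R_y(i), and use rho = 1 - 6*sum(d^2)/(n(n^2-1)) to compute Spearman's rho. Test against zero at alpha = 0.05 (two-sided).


Step 1: Rank x and y separately (midranks; no ties here).
rank(x): 5->2, 6->3, 10->6, 2->1, 17->10, 7->4, 15->9, 11->7, 9->5, 14->8, 19->12, 18->11
rank(y): 2->2, 3->3, 6->6, 10->10, 1->1, 4->4, 9->9, 12->12, 5->5, 7->7, 8->8, 11->11
Step 2: d_i = R_x(i) - R_y(i); compute d_i^2.
  (2-2)^2=0, (3-3)^2=0, (6-6)^2=0, (1-10)^2=81, (10-1)^2=81, (4-4)^2=0, (9-9)^2=0, (7-12)^2=25, (5-5)^2=0, (8-7)^2=1, (12-8)^2=16, (11-11)^2=0
sum(d^2) = 204.
Step 3: rho = 1 - 6*204 / (12*(12^2 - 1)) = 1 - 1224/1716 = 0.286713.
Step 4: Under H0, t = rho * sqrt((n-2)/(1-rho^2)) = 0.9464 ~ t(10).
Step 5: Two-sided p-value from the t-distribution with 10 df = 0.366251.
Step 6: alpha = 0.05. fail to reject H0.

rho = 0.2867, p = 0.366251, fail to reject H0 at alpha = 0.05.


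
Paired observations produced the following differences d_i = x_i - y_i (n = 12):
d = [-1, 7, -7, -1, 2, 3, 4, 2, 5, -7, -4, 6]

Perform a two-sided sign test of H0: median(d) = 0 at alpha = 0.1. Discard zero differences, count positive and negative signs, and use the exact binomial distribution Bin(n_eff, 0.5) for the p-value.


Step 1: Discard zero differences. Original n = 12; n_eff = number of nonzero differences = 12.
Nonzero differences (with sign): -1, +7, -7, -1, +2, +3, +4, +2, +5, -7, -4, +6
Step 2: Count signs: positive = 7, negative = 5.
Step 3: Under H0: P(positive) = 0.5, so the number of positives S ~ Bin(12, 0.5).
Step 4: Two-sided exact p-value = sum of Bin(12,0.5) probabilities at or below the observed probability = 0.774414.
Step 5: alpha = 0.1. fail to reject H0.

n_eff = 12, pos = 7, neg = 5, p = 0.774414, fail to reject H0.


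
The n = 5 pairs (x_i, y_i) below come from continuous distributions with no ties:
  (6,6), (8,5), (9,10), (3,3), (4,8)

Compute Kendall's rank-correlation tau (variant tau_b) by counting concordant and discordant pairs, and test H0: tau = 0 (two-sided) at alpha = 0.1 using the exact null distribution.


Step 1: Enumerate the 10 unordered pairs (i,j) with i<j and classify each by sign(x_j-x_i) * sign(y_j-y_i).
  (1,2):dx=+2,dy=-1->D; (1,3):dx=+3,dy=+4->C; (1,4):dx=-3,dy=-3->C; (1,5):dx=-2,dy=+2->D
  (2,3):dx=+1,dy=+5->C; (2,4):dx=-5,dy=-2->C; (2,5):dx=-4,dy=+3->D; (3,4):dx=-6,dy=-7->C
  (3,5):dx=-5,dy=-2->C; (4,5):dx=+1,dy=+5->C
Step 2: C = 7, D = 3, total pairs = 10.
Step 3: tau = (C - D)/(n(n-1)/2) = (7 - 3)/10 = 0.400000.
Step 4: Exact two-sided p-value (enumerate n! = 120 permutations of y under H0): p = 0.483333.
Step 5: alpha = 0.1. fail to reject H0.

tau_b = 0.4000 (C=7, D=3), p = 0.483333, fail to reject H0.


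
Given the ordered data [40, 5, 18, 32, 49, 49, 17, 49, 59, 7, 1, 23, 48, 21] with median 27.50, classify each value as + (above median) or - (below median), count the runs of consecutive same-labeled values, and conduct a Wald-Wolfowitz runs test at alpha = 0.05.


Step 1: Compute median = 27.50; label A = above, B = below.
Labels in order: ABBAAABAABBBAB  (n_A = 7, n_B = 7)
Step 2: Count runs R = 8.
Step 3: Under H0 (random ordering), E[R] = 2*n_A*n_B/(n_A+n_B) + 1 = 2*7*7/14 + 1 = 8.0000.
        Var[R] = 2*n_A*n_B*(2*n_A*n_B - n_A - n_B) / ((n_A+n_B)^2 * (n_A+n_B-1)) = 8232/2548 = 3.2308.
        SD[R] = 1.7974.
Step 4: R = E[R], so z = 0 with no continuity correction.
Step 5: Two-sided p-value via normal approximation = 2*(1 - Phi(|z|)) = 1.000000.
Step 6: alpha = 0.05. fail to reject H0.

R = 8, z = 0.0000, p = 1.000000, fail to reject H0.


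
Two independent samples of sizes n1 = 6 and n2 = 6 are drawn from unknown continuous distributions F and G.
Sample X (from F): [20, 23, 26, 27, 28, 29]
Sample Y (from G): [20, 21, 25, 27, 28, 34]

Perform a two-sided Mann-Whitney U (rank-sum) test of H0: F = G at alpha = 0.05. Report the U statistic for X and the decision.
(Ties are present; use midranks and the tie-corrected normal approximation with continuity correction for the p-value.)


Step 1: Combine and sort all 12 observations; assign midranks.
sorted (value, group): (20,X), (20,Y), (21,Y), (23,X), (25,Y), (26,X), (27,X), (27,Y), (28,X), (28,Y), (29,X), (34,Y)
ranks: 20->1.5, 20->1.5, 21->3, 23->4, 25->5, 26->6, 27->7.5, 27->7.5, 28->9.5, 28->9.5, 29->11, 34->12
Step 2: Rank sum for X: R1 = 1.5 + 4 + 6 + 7.5 + 9.5 + 11 = 39.5.
Step 3: U_X = R1 - n1(n1+1)/2 = 39.5 - 6*7/2 = 39.5 - 21 = 18.5.
       U_Y = n1*n2 - U_X = 36 - 18.5 = 17.5.
Step 4: Ties are present, so use the tie-corrected normal approximation (with continuity correction) for the p-value.
Step 5: p-value = 1.000000; compare to alpha = 0.05. fail to reject H0.

U_X = 18.5, p = 1.000000, fail to reject H0 at alpha = 0.05.
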